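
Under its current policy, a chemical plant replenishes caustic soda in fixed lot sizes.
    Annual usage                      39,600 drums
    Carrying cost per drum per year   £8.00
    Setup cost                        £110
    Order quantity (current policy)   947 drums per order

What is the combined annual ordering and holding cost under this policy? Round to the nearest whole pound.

Ordering: D/Q × S = 39,600/947 × £110 = £4,599.79
Holding:  Q/2 × H = 947/2 × £8 = £3,788.00
Total = £4,599.79 + £3,788.00 = £8,387.79

£8,388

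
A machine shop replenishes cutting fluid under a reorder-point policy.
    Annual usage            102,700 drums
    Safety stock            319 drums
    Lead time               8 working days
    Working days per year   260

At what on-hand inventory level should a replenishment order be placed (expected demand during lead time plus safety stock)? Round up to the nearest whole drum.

3,479 drums

Daily demand d = 102,700 / 260 = 395.000 drums/day
Demand during lead time = 395.000 × 8 = 3,160.00
Reorder point = 3,160.00 + 319 = 3,479.00 → round up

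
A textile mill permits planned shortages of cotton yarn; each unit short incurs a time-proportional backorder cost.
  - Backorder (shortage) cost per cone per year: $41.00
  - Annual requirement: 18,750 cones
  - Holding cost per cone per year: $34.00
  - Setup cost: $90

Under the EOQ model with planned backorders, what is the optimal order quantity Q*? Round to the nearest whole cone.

426 cones

Q* = √(2DS/H) · √((H + b)/b)
   = √(2 × 18,750 × 90 / 34) · √((34 + 41) / 41)
   = 315.063 × 1.3525 ≈ 426.12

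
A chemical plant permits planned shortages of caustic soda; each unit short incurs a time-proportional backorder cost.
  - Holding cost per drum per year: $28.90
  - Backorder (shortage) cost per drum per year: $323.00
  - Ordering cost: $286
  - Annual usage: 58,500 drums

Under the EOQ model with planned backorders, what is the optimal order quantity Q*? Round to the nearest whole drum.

Q* = √(2DS/H) · √((H + b)/b)
   = √(2 × 58,500 × 286 / 28.9) · √((28.9 + 323) / 323)
   = 1,076.037 × 1.0438 ≈ 1,123.14

1,123 drums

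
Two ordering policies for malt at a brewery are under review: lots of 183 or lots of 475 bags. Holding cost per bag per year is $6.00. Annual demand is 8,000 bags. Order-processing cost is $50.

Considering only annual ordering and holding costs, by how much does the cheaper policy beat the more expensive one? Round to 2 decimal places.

$467.69

For each Q, cost = (D/Q)·S + (Q/2)·H.
TC(183) = (8,000/183)×50 + (183/2)×6 = $2,734.79
TC(475) = (8,000/475)×50 + (475/2)×6 = $2,267.11
|ΔTC| = |$2,734.79 − $2,267.11| = $467.69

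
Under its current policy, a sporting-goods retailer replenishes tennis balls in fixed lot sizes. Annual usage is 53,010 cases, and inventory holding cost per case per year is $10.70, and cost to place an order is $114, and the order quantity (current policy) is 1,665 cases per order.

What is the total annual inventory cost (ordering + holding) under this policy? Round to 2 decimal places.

$12,537.26

Annual ordering cost = (D/Q)·S = (53,010/1,665) × 114 = $3,629.51
Annual holding cost  = (Q/2)·H = (1,665/2) × 10.7 = $8,907.75
Total = $3,629.51 + $8,907.75 = $12,537.26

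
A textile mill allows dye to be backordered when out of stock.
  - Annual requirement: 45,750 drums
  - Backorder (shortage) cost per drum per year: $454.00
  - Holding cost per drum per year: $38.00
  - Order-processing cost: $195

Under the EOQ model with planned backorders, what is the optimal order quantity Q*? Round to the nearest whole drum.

713 drums

Q* = √(2DS/H) · √((H + b)/b)
   = √(2 × 45,750 × 195 / 38) · √((38 + 454) / 454)
   = 685.230 × 1.0410 ≈ 713.33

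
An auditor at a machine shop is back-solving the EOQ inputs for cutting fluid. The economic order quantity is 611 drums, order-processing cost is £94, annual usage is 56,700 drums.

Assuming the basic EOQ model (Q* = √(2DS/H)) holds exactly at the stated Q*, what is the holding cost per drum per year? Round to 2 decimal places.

£28.55

EOQ relation: Q² = 2DS/H, so rearrange for the unknown.
H = 2DS / Q² = 2 × 56,700 × 94 / 611² = 28.5534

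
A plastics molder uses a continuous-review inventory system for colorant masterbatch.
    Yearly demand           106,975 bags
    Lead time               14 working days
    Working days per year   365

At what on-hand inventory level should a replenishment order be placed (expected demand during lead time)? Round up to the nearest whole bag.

Daily demand d = 106,975 / 365 = 293.082 bags/day
Demand during lead time = 293.082 × 14 = 4,103.15
Reorder point = 4,103.15 → round up

4,104 bags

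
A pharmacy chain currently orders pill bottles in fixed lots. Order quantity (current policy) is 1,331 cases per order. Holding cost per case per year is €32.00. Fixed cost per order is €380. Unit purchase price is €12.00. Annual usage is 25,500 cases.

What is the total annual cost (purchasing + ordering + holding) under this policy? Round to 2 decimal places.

€334,576.24

Orders/yr = 25,500/1,331 = 19.159; ordering cost = 19.159 × €380 = €7,280.24
Average inventory = 1,331/2 = 665.5; holding cost = 665.5 × €32 = €21,296.00
Purchase cost = D·C = 25,500 × 12 = €306,000.00
Total = €7,280.24 + €21,296.00 + €306,000.00 = €334,576.24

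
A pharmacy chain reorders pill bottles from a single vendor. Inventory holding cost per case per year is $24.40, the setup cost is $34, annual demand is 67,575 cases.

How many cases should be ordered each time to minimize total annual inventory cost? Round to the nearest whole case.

434 cases

Optimal lot size Q* = (2 × 67,575 × $34 / $24.4)^½ ≈ 433.96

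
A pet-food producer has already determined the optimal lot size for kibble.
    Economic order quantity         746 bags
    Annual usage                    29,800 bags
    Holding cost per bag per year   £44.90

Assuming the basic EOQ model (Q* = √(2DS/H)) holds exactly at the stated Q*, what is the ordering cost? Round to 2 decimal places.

£419.25

Since Q* = (2DS/H)^½, squaring gives Q*²·H = 2DS.
S = Q²H / (2D) = 746² × 44.9 / (2 × 29,800) = 419.2545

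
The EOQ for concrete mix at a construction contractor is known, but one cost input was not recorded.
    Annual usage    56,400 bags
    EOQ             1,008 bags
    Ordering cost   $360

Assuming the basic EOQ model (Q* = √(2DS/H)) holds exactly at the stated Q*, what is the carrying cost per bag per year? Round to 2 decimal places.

$39.97

From Q* = √(2DS/H) ⇒ Q*² = 2DS/H.
H = 2DS / Q² = 2 × 56,400 × 360 / 1,008² = 39.9660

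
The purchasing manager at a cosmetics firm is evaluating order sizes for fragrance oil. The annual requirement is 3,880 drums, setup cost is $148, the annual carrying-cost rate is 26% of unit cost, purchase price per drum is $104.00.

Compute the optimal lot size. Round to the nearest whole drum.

Holding cost per drum per year: H = 26% × $104 = $27.0400
2DS/H = 2·3,880·148/27.04 = 42,473.37
EOQ = √42,473.37 ≈ 206.09

206 drums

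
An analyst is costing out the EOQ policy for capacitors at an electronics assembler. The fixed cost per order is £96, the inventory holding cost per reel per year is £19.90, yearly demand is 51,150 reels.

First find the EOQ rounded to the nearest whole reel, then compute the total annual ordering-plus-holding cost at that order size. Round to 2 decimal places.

£13,979.77

Optimal lot size Q* = (2 × 51,150 × £96 / £19.9)^½ ≈ 702.50 → Q = 703 reels
Orders/yr = 51,150/703 = 72.760; ordering cost = 72.760 × £96 = £6,984.92
Average inventory = 703/2 = 351.5; holding cost = 351.5 × £19.9 = £6,994.85
Total = £6,984.92 + £6,994.85 = £13,979.77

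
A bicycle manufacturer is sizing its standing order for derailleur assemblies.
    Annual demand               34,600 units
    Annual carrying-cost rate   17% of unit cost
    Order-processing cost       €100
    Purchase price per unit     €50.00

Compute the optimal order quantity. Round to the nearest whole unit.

902 units

H = i·C = 0.17 × €50 = €8.5000 per unit-year
Optimal lot size Q* = (2 × 34,600 × €100 / €8.5)^½ ≈ 902.28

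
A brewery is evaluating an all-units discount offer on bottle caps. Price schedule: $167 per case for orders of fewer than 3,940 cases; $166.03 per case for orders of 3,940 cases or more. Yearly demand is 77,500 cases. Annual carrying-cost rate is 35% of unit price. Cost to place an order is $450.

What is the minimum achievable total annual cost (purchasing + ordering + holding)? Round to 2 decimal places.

$12,990,654.21

H₁ = 35%×$167 = $58.4500;  H₂ = 35%×$166.03 = $58.1105
EOQ₁ = √(2×77,500×450/58.4500) = 1,092.40  (< 3,940, feasible at tier 1)
EOQ₂ = √(2×77,500×450/58.1105) = 1,095.58  (< 3,940 → use Q = 3,940 at tier-2 price)
TC(tier 1 (EOQ₁), Q≈1,092.4) = $13,006,350.51
TC(tier 2, Q≈3,940.0) = $12,990,654.21
Minimum at tier 2: $12,990,654.21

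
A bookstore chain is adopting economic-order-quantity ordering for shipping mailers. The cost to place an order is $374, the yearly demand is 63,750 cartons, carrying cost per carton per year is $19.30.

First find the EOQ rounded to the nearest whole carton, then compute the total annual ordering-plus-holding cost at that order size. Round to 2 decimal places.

$30,336.78

EOQ = √(2DS/H) = √(2 × 63,750 × 374 / 19.3)
    = √(2,470,725.39) ≈ 1,571.85 → Q = 1,572 cartons
Ordering: D/Q × S = 63,750/1,572 × $374 = $15,166.98
Holding:  Q/2 × H = 1,572/2 × $19.3 = $15,169.80
Total = $15,166.98 + $15,169.80 = $30,336.78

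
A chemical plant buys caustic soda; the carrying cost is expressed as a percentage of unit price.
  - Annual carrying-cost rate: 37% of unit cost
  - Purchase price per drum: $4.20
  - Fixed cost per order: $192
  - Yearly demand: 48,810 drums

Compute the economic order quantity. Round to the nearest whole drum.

3,473 drums

Holding cost per drum per year: H = 37% × $4.2 = $1.5540
Q* = √(2·D·S / H) = √(2·48,810·192 / 1.554) = √12,061,158.3 ≈ 3,472.92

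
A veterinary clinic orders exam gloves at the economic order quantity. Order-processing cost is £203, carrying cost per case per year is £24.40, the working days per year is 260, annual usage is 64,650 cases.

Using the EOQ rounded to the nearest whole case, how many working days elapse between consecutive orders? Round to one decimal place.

Optimal lot size Q* = (2 × 64,650 × £203 / £24.4)^½ ≈ 1,037.18 → Q = 1,037 cases
T = Q/D × 260 days = 1,037/64,650 × 260 = 4.170 days

4.2 days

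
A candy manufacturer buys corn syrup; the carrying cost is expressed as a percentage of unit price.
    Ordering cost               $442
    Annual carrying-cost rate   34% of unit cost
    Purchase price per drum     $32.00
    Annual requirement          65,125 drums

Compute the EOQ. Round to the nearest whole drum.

Holding cost per drum per year: H = 34% × $32 = $10.8800
Optimal lot size Q* = (2 × 65,125 × $442 / $10.88)^½ ≈ 2,300.31

2,300 drums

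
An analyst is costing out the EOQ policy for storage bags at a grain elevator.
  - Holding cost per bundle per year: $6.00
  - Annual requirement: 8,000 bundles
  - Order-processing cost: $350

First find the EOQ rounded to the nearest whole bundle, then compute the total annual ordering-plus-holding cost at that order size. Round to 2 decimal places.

$5,796.55

Optimal lot size Q* = (2 × 8,000 × $350 / $6)^½ ≈ 966.09 → Q = 966 bundles
Ordering: D/Q × S = 8,000/966 × $350 = $2,898.55
Holding:  Q/2 × H = 966/2 × $6 = $2,898.00
Total = $2,898.55 + $2,898.00 = $5,796.55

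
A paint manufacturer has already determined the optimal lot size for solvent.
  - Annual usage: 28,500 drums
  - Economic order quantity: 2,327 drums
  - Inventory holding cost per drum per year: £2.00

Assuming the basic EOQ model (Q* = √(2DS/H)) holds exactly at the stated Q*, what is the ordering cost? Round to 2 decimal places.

£190.00

From Q* = √(2DS/H) ⇒ Q*² = 2DS/H.
S = Q²H / (2D) = 2,327² × 2 / (2 × 28,500) = 189.9975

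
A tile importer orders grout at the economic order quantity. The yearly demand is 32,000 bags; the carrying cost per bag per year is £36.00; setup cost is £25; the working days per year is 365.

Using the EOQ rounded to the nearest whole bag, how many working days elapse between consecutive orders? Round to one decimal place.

2.4 days

Q* = √(2·D·S / H) = √(2·32,000·25 / 36) = √44,444.4 ≈ 210.82 → Q = 211 bags
Cycle time = (working days × Q)/D = (365 × 211) / 32,000 = 2.407 days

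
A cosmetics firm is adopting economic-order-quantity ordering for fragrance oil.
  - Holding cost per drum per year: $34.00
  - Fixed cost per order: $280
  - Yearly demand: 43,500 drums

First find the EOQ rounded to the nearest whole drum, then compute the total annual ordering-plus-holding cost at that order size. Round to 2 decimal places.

$28,779.16

EOQ = √(2DS/H) = √(2 × 43,500 × 280 / 34)
    = √(716,470.59) ≈ 846.45 → Q = 846 drums
Orders/yr = 43,500/846 = 51.418; ordering cost = 51.418 × $280 = $14,397.16
Average inventory = 846/2 = 423; holding cost = 423 × $34 = $14,382.00
Total = $14,397.16 + $14,382.00 = $28,779.16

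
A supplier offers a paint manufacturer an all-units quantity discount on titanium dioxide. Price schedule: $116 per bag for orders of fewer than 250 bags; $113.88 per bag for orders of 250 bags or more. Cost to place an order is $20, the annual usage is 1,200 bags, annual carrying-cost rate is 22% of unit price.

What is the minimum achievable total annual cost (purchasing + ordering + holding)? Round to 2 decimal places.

$139,883.70

H₁ = 22%×$116 = $25.5200;  H₂ = 22%×$113.88 = $25.0536
EOQ₁ = √(2×1,200×20/25.5200) = 43.37  (< 250, feasible at tier 1)
EOQ₂ = √(2×1,200×20/25.0536) = 43.77  (< 250 → use Q = 250 at tier-2 price)
TC(tier 1 (EOQ₁), Q≈43.4) = $140,306.78
TC(tier 2, Q≈250.0) = $139,883.70
Minimum at tier 2: $139,883.70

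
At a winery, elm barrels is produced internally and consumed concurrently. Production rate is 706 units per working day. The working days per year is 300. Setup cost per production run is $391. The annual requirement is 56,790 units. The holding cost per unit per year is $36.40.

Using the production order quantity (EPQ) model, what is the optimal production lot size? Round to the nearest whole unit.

d = 56,790/300 = 189.3000 units/day;  effective holding cost H(1 − d/p) = 36.4·(1 − 189.3000/706) = 26.64006
Q* = √(2DS / H_eff) = √(2·56,790·391 / 26.64006) ≈ 1,291.14

1,291 units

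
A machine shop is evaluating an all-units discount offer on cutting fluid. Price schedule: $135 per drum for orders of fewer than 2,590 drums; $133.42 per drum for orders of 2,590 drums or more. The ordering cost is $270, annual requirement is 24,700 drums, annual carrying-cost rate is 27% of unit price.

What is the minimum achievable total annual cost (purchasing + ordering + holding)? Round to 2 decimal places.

$3,344,699.21

H₁ = 27%×$135 = $36.4500;  H₂ = 27%×$133.42 = $36.0234
EOQ₁ = √(2×24,700×270/36.4500) = 604.92  (< 2,590, feasible at tier 1)
EOQ₂ = √(2×24,700×270/36.0234) = 608.49  (< 2,590 → use Q = 2,590 at tier-2 price)
TC(tier 1 (EOQ₁), Q≈604.9) = $3,356,549.27
TC(tier 2, Q≈2,590.0) = $3,344,699.21
Minimum at tier 2: $3,344,699.21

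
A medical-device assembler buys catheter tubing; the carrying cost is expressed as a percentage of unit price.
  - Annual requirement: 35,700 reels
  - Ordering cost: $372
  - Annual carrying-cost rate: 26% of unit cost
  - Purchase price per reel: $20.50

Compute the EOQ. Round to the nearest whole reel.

H = i·C = 0.26 × $20.5 = $5.3300 per reel-year
2DS/H = 2·35,700·372/5.33 = 4,983,264.54
EOQ = √4,983,264.54 ≈ 2,232.32

2,232 reels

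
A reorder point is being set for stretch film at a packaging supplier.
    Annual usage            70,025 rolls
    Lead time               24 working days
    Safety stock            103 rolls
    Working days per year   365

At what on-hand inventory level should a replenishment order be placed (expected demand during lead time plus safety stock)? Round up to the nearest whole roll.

4,708 rolls

Daily demand d = 70,025 / 365 = 191.849 rolls/day
Demand during lead time = 191.849 × 24 = 4,604.38
Reorder point = 4,604.38 + 103 = 4,707.38 → round up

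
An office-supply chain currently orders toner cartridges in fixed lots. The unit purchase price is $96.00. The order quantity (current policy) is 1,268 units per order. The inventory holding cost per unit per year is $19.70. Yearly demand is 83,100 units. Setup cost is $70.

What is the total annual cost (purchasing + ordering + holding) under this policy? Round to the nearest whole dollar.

Annual ordering cost = (D/Q)·S = (83,100/1,268) × 70 = $4,587.54
Annual holding cost  = (Q/2)·H = (1,268/2) × 19.7 = $12,489.80
Purchase cost = D·C = 83,100 × 96 = $7,977,600.00
Total = $4,587.54 + $12,489.80 + $7,977,600.00 = $7,994,677.34

$7,994,677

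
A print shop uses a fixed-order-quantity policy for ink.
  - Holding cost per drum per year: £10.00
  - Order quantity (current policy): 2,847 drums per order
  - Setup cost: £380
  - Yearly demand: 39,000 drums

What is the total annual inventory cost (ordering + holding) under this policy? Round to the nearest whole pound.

Orders/yr = 39,000/2,847 = 13.699; ordering cost = 13.699 × £380 = £5,205.48
Average inventory = 2,847/2 = 1423.5; holding cost = 1423.5 × £10 = £14,235.00
Total = £5,205.48 + £14,235.00 = £19,440.48

£19,440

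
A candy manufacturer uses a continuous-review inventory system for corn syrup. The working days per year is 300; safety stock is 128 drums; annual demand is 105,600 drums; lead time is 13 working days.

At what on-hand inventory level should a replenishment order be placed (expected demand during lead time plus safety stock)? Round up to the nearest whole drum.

4,704 drums

Daily demand d = 105,600 / 300 = 352.000 drums/day
Demand during lead time = 352.000 × 13 = 4,576.00
Reorder point = 4,576.00 + 128 = 4,704.00 → round up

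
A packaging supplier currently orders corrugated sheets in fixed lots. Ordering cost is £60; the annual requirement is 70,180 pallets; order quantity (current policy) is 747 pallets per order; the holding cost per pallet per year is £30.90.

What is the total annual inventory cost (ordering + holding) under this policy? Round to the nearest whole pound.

Annual ordering cost = (D/Q)·S = (70,180/747) × 60 = £5,636.95
Annual holding cost  = (Q/2)·H = (747/2) × 30.9 = £11,541.15
Total = £5,636.95 + £11,541.15 = £17,178.10

£17,178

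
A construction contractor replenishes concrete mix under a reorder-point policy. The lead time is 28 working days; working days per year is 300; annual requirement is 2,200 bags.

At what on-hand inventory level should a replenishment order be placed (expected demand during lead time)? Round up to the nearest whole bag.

206 bags

Daily demand d = 2,200 / 300 = 7.333 bags/day
Demand during lead time = 7.333 × 28 = 205.33
Reorder point = 205.33 → round up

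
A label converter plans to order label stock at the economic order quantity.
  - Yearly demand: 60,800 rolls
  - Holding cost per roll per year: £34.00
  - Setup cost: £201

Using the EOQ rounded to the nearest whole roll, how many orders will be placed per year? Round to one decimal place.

71.7 orders per year

EOQ = √(2DS/H) = √(2 × 60,800 × 201 / 34)
    = √(718,870.59) ≈ 847.86 → Q = 848
Orders per year = D/Q = 60,800 / 848 = 71.698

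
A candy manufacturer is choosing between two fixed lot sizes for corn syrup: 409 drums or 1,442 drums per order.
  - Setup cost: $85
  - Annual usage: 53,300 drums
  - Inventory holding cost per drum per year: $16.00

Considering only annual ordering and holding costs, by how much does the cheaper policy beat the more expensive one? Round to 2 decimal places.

$328.80

Annual cost at Q: ordering D·S/Q plus holding Q·H/2.
TC(409) = (53,300/409)×85 + (409/2)×16 = $14,349.02
TC(1,442) = (53,300/1,442)×85 + (1,442/2)×16 = $14,677.82
|ΔTC| = |$14,349.02 − $14,677.82| = $328.80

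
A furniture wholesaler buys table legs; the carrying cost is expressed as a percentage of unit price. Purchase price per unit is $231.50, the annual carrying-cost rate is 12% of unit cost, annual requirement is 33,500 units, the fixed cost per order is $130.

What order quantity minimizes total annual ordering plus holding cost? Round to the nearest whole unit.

Carrying cost H = $231.5 × 12% = $27.7800/unit/yr
2DS/H = 2·33,500·130/27.78 = 313,534.92
EOQ = √313,534.92 ≈ 559.94

560 units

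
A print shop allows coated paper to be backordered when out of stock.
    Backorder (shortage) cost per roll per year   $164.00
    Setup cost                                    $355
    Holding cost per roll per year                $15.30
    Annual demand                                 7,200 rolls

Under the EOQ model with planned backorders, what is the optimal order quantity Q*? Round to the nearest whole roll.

604 rolls

Q* = √(2DS/H) · √((H + b)/b)
   = √(2 × 7,200 × 355 / 15.3) · √((15.3 + 164) / 164)
   = 578.029 × 1.0456 ≈ 604.39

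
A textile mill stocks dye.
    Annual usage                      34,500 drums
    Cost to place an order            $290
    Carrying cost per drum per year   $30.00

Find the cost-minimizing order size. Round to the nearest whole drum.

817 drums

EOQ = √(2DS/H) = √(2 × 34,500 × 290 / 30)
    = √(667,000.00) ≈ 816.70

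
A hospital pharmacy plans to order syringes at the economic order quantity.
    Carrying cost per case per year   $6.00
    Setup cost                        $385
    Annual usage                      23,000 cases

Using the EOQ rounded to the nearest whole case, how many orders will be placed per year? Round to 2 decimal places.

13.39 orders per year

Q* = √(2·D·S / H) = √(2·23,000·385 / 6) = √2,951,666.7 ≈ 1,718.04 → Q = 1,718
Orders per year = D/Q = 23,000 / 1,718 = 13.388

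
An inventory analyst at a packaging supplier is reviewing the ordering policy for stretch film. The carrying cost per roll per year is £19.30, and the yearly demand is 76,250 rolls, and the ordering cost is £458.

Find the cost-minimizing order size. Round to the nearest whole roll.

1,902 rolls

2DS/H = 2·76,250·458/19.3 = 3,618,911.92
EOQ = √3,618,911.92 ≈ 1,902.34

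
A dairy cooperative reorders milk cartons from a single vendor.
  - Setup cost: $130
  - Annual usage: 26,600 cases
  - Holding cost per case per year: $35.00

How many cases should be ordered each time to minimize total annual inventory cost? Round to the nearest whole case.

2DS/H = 2·26,600·130/35 = 197,600.00
EOQ = √197,600.00 ≈ 444.52

445 cases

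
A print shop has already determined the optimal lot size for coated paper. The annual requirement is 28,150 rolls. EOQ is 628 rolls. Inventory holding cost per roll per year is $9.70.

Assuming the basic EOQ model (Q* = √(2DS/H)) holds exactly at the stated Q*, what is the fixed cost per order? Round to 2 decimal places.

$67.95

EOQ relation: Q² = 2DS/H, so rearrange for the unknown.
S = Q²H / (2D) = 628² × 9.7 / (2 × 28,150) = 67.9489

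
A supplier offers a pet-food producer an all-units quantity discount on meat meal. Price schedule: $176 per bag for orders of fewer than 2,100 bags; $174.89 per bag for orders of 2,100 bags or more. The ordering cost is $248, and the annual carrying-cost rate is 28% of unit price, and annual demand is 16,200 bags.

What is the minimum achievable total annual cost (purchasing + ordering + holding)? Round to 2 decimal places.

$2,871,099.11

H₁ = 28%×$176 = $49.2800;  H₂ = 28%×$174.89 = $48.9692
EOQ₁ = √(2×16,200×248/49.2800) = 403.80  (< 2,100, feasible at tier 1)
EOQ₂ = √(2×16,200×248/48.9692) = 405.08  (< 2,100 → use Q = 2,100 at tier-2 price)
TC(tier 1 (EOQ₁), Q≈403.8) = $2,871,099.11
TC(tier 2, Q≈2,100.0) = $2,886,548.80
Minimum at tier 1 (EOQ₁): $2,871,099.11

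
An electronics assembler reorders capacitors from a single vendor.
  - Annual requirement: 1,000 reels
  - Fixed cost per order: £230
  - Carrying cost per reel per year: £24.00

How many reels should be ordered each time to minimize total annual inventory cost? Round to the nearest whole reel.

2DS/H = 2·1,000·230/24 = 19,166.67
EOQ = √19,166.67 ≈ 138.44

138 reels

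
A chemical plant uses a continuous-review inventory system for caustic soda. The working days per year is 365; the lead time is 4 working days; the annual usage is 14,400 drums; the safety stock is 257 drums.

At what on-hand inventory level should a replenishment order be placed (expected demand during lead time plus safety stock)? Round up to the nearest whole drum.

Daily demand d = 14,400 / 365 = 39.452 drums/day
Demand during lead time = 39.452 × 4 = 157.81
Reorder point = 157.81 + 257 = 414.81 → round up

415 drums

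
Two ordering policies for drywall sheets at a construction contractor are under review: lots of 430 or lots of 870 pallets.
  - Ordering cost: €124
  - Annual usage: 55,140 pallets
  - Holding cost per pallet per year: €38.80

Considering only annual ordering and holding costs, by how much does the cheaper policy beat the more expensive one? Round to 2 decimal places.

TC(Q) = (D/Q)S + (Q/2)H
TC(430) = (55,140/430)×124 + (430/2)×38.8 = €24,242.84
TC(870) = (55,140/870)×124 + (870/2)×38.8 = €24,737.03
|ΔTC| = |€24,242.84 − €24,737.03| = €494.20

€494.20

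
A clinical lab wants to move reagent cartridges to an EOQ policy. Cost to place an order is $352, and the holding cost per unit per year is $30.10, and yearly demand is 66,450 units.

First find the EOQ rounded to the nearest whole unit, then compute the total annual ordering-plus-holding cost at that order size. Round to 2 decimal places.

$37,524.69

Q* = √(2·D·S / H) = √(2·66,450·352 / 30.1) = √1,554,179.4 ≈ 1,246.67 → Q = 1,247 units
Annual ordering cost = (D/Q)·S = (66,450/1,247) × 352 = $18,757.34
Annual holding cost  = (Q/2)·H = (1,247/2) × 30.1 = $18,767.35
Total = $18,757.34 + $18,767.35 = $37,524.69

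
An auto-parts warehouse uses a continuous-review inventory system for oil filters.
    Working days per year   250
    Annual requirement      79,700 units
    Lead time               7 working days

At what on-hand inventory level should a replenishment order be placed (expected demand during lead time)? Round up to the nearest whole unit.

2,232 units

Daily demand d = 79,700 / 250 = 318.800 units/day
Demand during lead time = 318.800 × 7 = 2,231.60
Reorder point = 2,231.60 → round up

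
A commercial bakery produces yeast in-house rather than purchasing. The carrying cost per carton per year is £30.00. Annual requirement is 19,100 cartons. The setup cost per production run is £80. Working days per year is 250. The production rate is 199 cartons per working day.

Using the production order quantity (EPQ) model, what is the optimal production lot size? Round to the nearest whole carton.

Daily demand d = 19,100/250 = 76.400; p = 199; 1 − d/p = 0.61608
EPQ = √(2DS / (H(1 − d/p)))
    = √(2 × 19,100 × 80 / (30 × 0.61608)) ≈ 406.63

407 cartons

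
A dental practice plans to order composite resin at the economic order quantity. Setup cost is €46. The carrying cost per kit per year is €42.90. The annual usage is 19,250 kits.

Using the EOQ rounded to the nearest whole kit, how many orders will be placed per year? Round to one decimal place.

94.8 orders per year

2DS/H = 2·19,250·46/42.9 = 41,282.05
EOQ = √41,282.05 ≈ 203.18 → Q = 203
N = D/Q = 19,250/203 ≈ 94.828 orders/yr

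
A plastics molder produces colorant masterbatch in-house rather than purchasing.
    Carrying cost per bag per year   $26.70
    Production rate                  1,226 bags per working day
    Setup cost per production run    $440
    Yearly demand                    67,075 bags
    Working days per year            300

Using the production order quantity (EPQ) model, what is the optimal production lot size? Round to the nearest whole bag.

1,644 bags

d = 67,075/300 = 223.5833 bags/day;  effective holding cost H(1 − d/p) = 26.7·(1 − 223.5833/1226) = 21.83077
Q* = √(2DS / H_eff) = √(2·67,075·440 / 21.83077) ≈ 1,644.32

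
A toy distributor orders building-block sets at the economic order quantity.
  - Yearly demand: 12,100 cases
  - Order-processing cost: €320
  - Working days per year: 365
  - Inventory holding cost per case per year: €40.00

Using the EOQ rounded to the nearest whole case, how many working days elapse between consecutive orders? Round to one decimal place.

EOQ = √(2DS/H) = √(2 × 12,100 × 320 / 40)
    = √(193,600.00) ≈ 440.00 → Q = 440 cases
Days between orders = 365 / (D/Q) = 365 / 27.500 ≈ 13.273

13.3 days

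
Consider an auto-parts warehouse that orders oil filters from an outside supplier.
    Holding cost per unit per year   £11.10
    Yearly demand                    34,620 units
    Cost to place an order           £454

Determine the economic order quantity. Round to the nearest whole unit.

1,683 units

EOQ = √(2DS/H) = √(2 × 34,620 × 454 / 11.1)
    = √(2,831,978.38) ≈ 1,682.85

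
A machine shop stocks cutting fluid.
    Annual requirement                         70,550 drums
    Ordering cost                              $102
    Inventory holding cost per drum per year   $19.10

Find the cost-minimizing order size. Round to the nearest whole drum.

868 drums

EOQ = √(2DS/H) = √(2 × 70,550 × 102 / 19.1)
    = √(753,518.32) ≈ 868.05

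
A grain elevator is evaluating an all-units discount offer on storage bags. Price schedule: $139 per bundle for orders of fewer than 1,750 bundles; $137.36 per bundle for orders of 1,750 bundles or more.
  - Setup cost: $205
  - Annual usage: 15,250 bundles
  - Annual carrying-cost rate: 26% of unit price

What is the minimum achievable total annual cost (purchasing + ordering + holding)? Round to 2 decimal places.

H₁ = 26%×$139 = $36.1400;  H₂ = 26%×$137.36 = $35.7136
EOQ₁ = √(2×15,250×205/36.1400) = 415.94  (< 1,750, feasible at tier 1)
EOQ₂ = √(2×15,250×205/35.7136) = 418.42  (< 1,750 → use Q = 1,750 at tier-2 price)
TC(tier 1 (EOQ₁), Q≈415.9) = $2,134,782.14
TC(tier 2, Q≈1,750.0) = $2,127,775.83
Minimum at tier 2: $2,127,775.83

$2,127,775.83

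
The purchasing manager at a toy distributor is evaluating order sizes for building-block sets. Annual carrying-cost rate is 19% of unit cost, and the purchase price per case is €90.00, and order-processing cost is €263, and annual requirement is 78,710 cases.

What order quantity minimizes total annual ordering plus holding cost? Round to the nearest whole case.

1,556 cases

Holding cost per case per year: H = 19% × €90 = €17.1000
Optimal lot size Q* = (2 × 78,710 × €263 / €17.1)^½ ≈ 1,556.00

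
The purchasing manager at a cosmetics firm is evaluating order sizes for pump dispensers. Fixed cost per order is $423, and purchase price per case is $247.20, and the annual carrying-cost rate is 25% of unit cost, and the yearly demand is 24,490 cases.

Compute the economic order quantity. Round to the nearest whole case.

579 cases

Carrying cost H = $247.2 × 25% = $61.8000/case/yr
Optimal lot size Q* = (2 × 24,490 × $423 / $61.8)^½ ≈ 579.01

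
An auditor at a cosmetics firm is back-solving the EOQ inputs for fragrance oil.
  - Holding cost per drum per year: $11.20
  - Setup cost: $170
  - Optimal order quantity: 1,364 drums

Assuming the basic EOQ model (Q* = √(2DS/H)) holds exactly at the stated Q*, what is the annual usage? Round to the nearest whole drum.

61,287 drums per year

EOQ relation: Q² = 2DS/H, so rearrange for the unknown.
D = Q²H / (2S) = 1,364² × 11.2 / (2 × 170) = 61,286.93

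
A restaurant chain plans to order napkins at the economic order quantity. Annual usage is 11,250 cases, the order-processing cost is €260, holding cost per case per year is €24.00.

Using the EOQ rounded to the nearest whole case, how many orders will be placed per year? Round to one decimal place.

22.8 orders per year

EOQ = √(2DS/H) = √(2 × 11,250 × 260 / 24)
    = √(243,750.00) ≈ 493.71 → Q = 494
Orders per year = D/Q = 11,250 / 494 = 22.773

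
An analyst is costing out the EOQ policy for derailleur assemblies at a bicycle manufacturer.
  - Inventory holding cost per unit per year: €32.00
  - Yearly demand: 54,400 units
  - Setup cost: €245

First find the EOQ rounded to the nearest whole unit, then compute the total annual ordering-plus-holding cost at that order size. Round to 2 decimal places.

€29,206.03

Optimal lot size Q* = (2 × 54,400 × €245 / €32)^½ ≈ 912.69 → Q = 913 units
Orders/yr = 54,400/913 = 59.584; ordering cost = 59.584 × €245 = €14,598.03
Average inventory = 913/2 = 456.5; holding cost = 456.5 × €32 = €14,608.00
Total = €14,598.03 + €14,608.00 = €29,206.03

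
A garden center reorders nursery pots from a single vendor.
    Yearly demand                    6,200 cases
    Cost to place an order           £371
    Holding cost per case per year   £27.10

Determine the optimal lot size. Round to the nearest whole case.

412 cases

EOQ = √(2DS/H) = √(2 × 6,200 × 371 / 27.1)
    = √(169,756.46) ≈ 412.02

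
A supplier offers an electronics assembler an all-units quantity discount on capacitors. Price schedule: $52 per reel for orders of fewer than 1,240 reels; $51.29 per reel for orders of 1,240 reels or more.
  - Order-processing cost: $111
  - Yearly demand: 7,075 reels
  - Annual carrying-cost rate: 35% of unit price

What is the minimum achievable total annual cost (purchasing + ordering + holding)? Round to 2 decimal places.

H₁ = 35%×$52 = $18.2000;  H₂ = 35%×$51.29 = $17.9515
EOQ₁ = √(2×7,075×111/18.2000) = 293.77  (< 1,240, feasible at tier 1)
EOQ₂ = √(2×7,075×111/17.9515) = 295.79  (< 1,240 → use Q = 1,240 at tier-2 price)
TC(tier 1 (EOQ₁), Q≈293.8) = $373,246.57
TC(tier 2, Q≈1,240.0) = $374,640.01
Minimum at tier 1 (EOQ₁): $373,246.57

$373,246.57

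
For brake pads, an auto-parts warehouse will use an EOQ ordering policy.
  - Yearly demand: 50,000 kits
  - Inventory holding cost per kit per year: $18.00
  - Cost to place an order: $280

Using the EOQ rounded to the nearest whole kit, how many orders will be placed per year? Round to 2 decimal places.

EOQ = √(2DS/H) = √(2 × 50,000 × 280 / 18)
    = √(1,555,555.56) ≈ 1,247.22 → Q = 1,247
N = D/Q = 50,000/1,247 ≈ 40.096 orders/yr

40.10 orders per year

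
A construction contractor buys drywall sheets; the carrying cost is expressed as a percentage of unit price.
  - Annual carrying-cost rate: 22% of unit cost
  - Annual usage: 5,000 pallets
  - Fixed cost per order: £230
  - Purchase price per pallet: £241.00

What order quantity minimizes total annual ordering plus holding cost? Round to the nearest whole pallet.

208 pallets

Carrying cost H = £241 × 22% = £53.0200/pallet/yr
2DS/H = 2·5,000·230/53.02 = 43,379.86
EOQ = √43,379.86 ≈ 208.28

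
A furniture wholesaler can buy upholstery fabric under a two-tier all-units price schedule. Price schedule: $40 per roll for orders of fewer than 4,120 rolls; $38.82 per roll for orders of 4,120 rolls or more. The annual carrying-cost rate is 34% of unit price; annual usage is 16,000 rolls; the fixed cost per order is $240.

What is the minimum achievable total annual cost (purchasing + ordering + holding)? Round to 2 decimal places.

H₁ = 34%×$40 = $13.6000;  H₂ = 34%×$38.82 = $13.1988
EOQ₁ = √(2×16,000×240/13.6000) = 751.47  (< 4,120, feasible at tier 1)
EOQ₂ = √(2×16,000×240/13.1988) = 762.80  (< 4,120 → use Q = 4,120 at tier-2 price)
TC(tier 1 (EOQ₁), Q≈751.5) = $650,219.98
TC(tier 2, Q≈4,120.0) = $649,241.57
Minimum at tier 2: $649,241.57

$649,241.57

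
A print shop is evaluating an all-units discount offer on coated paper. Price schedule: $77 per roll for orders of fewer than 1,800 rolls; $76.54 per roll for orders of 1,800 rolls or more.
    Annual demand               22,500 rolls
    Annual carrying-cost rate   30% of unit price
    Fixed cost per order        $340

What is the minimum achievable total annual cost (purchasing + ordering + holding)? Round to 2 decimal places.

H₁ = 30%×$77 = $23.1000;  H₂ = 30%×$76.54 = $22.9620
EOQ₁ = √(2×22,500×340/23.1000) = 813.84  (< 1,800, feasible at tier 1)
EOQ₂ = √(2×22,500×340/22.9620) = 816.28  (< 1,800 → use Q = 1,800 at tier-2 price)
TC(tier 1 (EOQ₁), Q≈813.8) = $1,751,299.73
TC(tier 2, Q≈1,800.0) = $1,747,065.80
Minimum at tier 2: $1,747,065.80

$1,747,065.80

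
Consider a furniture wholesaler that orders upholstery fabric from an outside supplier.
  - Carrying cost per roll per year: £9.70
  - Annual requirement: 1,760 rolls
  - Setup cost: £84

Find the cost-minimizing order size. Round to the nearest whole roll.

Optimal lot size Q* = (2 × 1,760 × £84 / £9.7)^½ ≈ 174.59

175 rolls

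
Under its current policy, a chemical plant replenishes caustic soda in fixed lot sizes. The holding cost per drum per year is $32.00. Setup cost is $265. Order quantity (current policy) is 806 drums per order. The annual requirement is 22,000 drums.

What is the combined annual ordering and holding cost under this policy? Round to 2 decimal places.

Ordering: D/Q × S = 22,000/806 × $265 = $7,233.25
Holding:  Q/2 × H = 806/2 × $32 = $12,896.00
Total = $7,233.25 + $12,896.00 = $20,129.25

$20,129.25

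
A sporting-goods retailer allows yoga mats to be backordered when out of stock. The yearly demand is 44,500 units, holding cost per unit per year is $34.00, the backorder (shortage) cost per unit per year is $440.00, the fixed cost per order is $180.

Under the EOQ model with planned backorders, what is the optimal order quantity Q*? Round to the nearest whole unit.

712 units

Q* = √(2DS/H) · √((H + b)/b)
   = √(2 × 44,500 × 180 / 34) · √((34 + 440) / 440)
   = 686.423 × 1.0379 ≈ 712.45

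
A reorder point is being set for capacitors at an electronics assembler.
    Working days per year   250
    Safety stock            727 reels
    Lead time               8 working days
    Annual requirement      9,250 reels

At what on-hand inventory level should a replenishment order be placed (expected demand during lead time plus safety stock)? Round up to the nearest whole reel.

1,023 reels

Daily demand d = 9,250 / 250 = 37.000 reels/day
Demand during lead time = 37.000 × 8 = 296.00
Reorder point = 296.00 + 727 = 1,023.00 → round up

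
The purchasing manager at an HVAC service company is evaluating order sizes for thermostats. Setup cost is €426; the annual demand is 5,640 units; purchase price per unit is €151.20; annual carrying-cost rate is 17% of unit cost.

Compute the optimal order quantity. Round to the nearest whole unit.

Carrying cost H = €151.2 × 17% = €25.7040/unit/yr
Optimal lot size Q* = (2 × 5,640 × €426 / €25.704)^½ ≈ 432.37

432 units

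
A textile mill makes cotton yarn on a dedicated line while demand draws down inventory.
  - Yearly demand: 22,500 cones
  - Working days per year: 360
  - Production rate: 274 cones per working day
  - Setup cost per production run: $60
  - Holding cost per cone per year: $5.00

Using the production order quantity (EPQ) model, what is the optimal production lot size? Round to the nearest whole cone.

Daily demand d = 22,500/360 = 62.500; p = 274; 1 − d/p = 0.77190
EPQ = √(2DS / (H(1 − d/p)))
    = √(2 × 22,500 × 60 / (5 × 0.77190)) ≈ 836.41

836 cones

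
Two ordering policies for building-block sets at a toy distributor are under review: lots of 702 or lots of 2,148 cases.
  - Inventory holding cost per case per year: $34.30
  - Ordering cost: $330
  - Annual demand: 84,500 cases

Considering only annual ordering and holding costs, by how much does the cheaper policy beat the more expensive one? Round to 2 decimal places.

Annual cost at Q: ordering D·S/Q plus holding Q·H/2.
TC(702) = (84,500/702)×330 + (702/2)×34.3 = $51,761.52
TC(2,148) = (84,500/2,148)×330 + (2,148/2)×34.3 = $49,820.04
Lots of 2,148 are cheaper by $1,941.48.

$1,941.48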